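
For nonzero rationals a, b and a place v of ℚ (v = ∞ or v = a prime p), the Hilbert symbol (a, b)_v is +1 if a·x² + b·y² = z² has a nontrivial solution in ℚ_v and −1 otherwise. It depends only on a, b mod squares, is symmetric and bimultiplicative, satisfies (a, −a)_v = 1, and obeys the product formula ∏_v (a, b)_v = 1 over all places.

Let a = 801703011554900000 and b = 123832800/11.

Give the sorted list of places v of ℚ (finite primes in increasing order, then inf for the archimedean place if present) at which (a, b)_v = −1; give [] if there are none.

[2, 3, 5, 11]

Mod squares: a ≡ 2210, b ≡ 858. Check v ∈ {∞, 2, 3, 5, 7, 11, 13, 17, 23}.
v=17: a=17^1·(≡12), b=17^0·(≡16) mod 17; (12|17)=-1, (16|17)=+1; (−1)^{1·0·8}·(-1)^0·(+1)^1 = +1.
v=3: a=3^0·(≡2), b=3^5·(≡1) mod 3; (2|3)=-1, (1|3)=+1; (−1)^{0·5·1}·(-1)^5·(+1)^0 = -1.
v=2: v_2(a)=5, v_2(b)=5; units ≡ 1, 5 (mod 8); ε·ε+αω+βω = 0·0+5·1+5·0 ≡ 1  ⇒  (a,b)_2 = -1.
v=5: a=5^5·(≡3), b=5^2·(≡2) mod 5; (3|5)=-1, (2|5)=-1; (−1)^{5·2·2}·(-1)^2·(-1)^5 = -1.
v=∞: 2210 > 0 and 858 > 0  ⇒  (a,b)_∞ = +1.
v=11: a=11^0·(≡7), b=11^-1·(≡3) mod 11; (7|11)=-1, (3|11)=+1; (−1)^{0·-1·5}·(-1)^-1·(+1)^0 = -1.
v=23: a=23^2·(≡13), b=23^0·(≡10) mod 23; (13|23)=+1, (10|23)=-1; (−1)^{2·0·11}·(+1)^0·(-1)^2 = +1.
v=13: a=13^5·(≡9), b=13^1·(≡10) mod 13; (9|13)=+1, (10|13)=+1; (−1)^{5·1·6}·(+1)^1·(+1)^5 = +1.
v=7: a=7^4·(≡3), b=7^2·(≡1) mod 7; (3|7)=-1, (1|7)=+1; (−1)^{4·2·3}·(-1)^2·(+1)^4 = +1.
(2210, 858 / ℚ) ramifies at {2, 3, 5, 11}: a division algebra.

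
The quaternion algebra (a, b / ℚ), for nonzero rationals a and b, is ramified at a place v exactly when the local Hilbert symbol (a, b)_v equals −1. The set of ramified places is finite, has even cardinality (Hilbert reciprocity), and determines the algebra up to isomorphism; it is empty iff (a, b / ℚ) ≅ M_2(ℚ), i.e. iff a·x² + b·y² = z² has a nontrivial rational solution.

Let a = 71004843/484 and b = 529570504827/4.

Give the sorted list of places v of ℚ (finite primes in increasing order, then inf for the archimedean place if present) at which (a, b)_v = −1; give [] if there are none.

[2, 3, 7, 19]

Mod squares: a ≡ 5187, b ≡ 3. Check v ∈ {∞, 2, 3, 7, 11, 13, 19}.
v=∞: 5187 > 0 and 3 > 0  ⇒  (a,b)_∞ = +1.
v=3: a=3^5·(≡1), b=3^11·(≡1) mod 3; (1|3)=+1, (1|3)=+1; (−1)^{5·11·1}·(+1)^11·(+1)^5 = -1.
v=11: a=11^-2·(≡2), b=11^0·(≡3) mod 11; (2|11)=-1, (3|11)=+1; (−1)^{-2·0·5}·(-1)^0·(+1)^-2 = +1.
v=2: v_2(a)=-2, v_2(b)=-2; units ≡ 3, 3 (mod 8); ε·ε+αω+βω = 1·1+-2·1+-2·1 ≡ 1  ⇒  (a,b)_2 = -1.
v=19: a=19^1·(≡7), b=19^2·(≡2) mod 19; (7|19)=+1, (2|19)=-1; (−1)^{1·2·9}·(+1)^2·(-1)^1 = -1.
v=13: a=13^3·(≡9), b=13^2·(≡4) mod 13; (9|13)=+1, (4|13)=+1; (−1)^{3·2·6}·(+1)^2·(+1)^3 = +1.
v=7: a=7^1·(≡3), b=7^2·(≡5) mod 7; (3|7)=-1, (5|7)=-1; (−1)^{1·2·3}·(-1)^2·(-1)^1 = -1.
(5187, 3 / ℚ) ramifies at {2, 3, 7, 19}: a division algebra.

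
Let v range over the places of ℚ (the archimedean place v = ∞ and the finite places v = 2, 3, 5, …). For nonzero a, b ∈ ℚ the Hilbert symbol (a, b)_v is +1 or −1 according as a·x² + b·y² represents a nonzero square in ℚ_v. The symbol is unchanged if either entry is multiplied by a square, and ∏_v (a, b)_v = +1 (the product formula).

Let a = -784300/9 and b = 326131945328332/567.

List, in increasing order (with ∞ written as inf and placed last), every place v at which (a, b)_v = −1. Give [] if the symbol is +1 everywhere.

[11, 23]

(a, b) ≡ (-7843, 54901) mod (ℚ^×)²; places V = {2, 3, 5, 7, 11, 13, 23, 31, ∞}.
(a,b)_31: α=1, u≡3; β=3, v≡20 (mod 31); (3|31)=-1, (20|31)=+1; sign (−1)^1·-1^3·+1^1 = +1.
(a,b)_23: α=1, u≡1; β=3, v≡3 (mod 23); (1|23)=+1, (3|23)=+1; sign (−1)^1·+1^3·+1^1 = -1.
(a,b)_2: α=2, β=2; u≡5, v≡5 (mod 8); ε(u)ε(v)=0·0, αω(v)=2·1, βω(u)=2·1; sum ≡ 0  ⇒  +1.
(a,b)_5: α=2, u≡2; β=0, v≡1 (mod 5); (2|5)=-1, (1|5)=+1; sign (−1)^0·-1^0·+1^2 = +1.
(a,b)_11: α=1, u≡10; β=3, v≡8 (mod 11); (10|11)=-1, (8|11)=-1; sign (−1)^1·-1^3·-1^1 = -1.
(a,b)_3: α=-2, u≡2; β=-4, v≡1 (mod 3); (2|3)=-1, (1|3)=+1; sign (−1)^0·-1^-4·+1^-2 = +1.
(a,b)_13: α=0, u≡9; β=2, v≡6 (mod 13); (9|13)=+1, (6|13)=-1; sign (−1)^0·+1^2·-1^0 = +1.
(a,b)_7: α=0, u≡4; β=-1, v≡6 (mod 7); (4|7)=+1, (6|7)=-1; sign (−1)^0·+1^-1·-1^0 = +1.
(a,b)_∞: sgn(-7843)=−, sgn(54901)=+, so +1.
|Ram(-7843, 54901)| = 2, even; anisotropic at {11, 23}.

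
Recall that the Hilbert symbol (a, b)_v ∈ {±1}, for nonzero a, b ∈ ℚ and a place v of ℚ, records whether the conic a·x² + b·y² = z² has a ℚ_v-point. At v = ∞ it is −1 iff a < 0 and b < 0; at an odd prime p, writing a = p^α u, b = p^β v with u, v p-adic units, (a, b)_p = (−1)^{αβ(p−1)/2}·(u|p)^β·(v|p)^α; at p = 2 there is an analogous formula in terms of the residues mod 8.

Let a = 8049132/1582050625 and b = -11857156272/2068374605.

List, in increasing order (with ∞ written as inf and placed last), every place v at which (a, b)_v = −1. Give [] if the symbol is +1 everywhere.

[3, 5]

(a, b) ≡ (3, -15) mod (ℚ^×)²; places V = {2, 3, 5, 7, 11, 13, 31, 37, 43, ∞}.
(a,b)_2: α=2, β=4; u≡3, v≡1 (mod 8); ε(u)ε(v)=1·0, αω(v)=2·0, βω(u)=4·1; sum ≡ 0  ⇒  +1.
(a,b)_3: α=5, u≡1; β=3, v≡1 (mod 3); (1|3)=+1, (1|3)=+1; sign (−1)^1·+1^3·+1^5 = -1.
(a,b)_5: α=-4, u≡2; β=-1, v≡3 (mod 5); (2|5)=-1, (3|5)=-1; sign (−1)^0·-1^-1·-1^-4 = -1.
(a,b)_37: α=-2, u≡1; β=0, v≡17 (mod 37); (1|37)=+1, (17|37)=-1; sign (−1)^0·+1^0·-1^-2 = +1.
(a,b)_31: α=0, u≡11; β=2, v≡28 (mod 31); (11|31)=-1, (28|31)=+1; sign (−1)^0·-1^2·+1^0 = +1.
(a,b)_∞: sgn(3)=+, sgn(-15)=−, so +1.
(a,b)_7: α=2, u≡6; β=0, v≡6 (mod 7); (6|7)=-1, (6|7)=-1; sign (−1)^0·-1^0·-1^2 = +1.
(a,b)_43: α=-2, u≡20; β=-4, v≡39 (mod 43); (20|43)=-1, (39|43)=-1; sign (−1)^0·-1^-4·-1^-2 = +1.
(a,b)_13: α=2, u≡4; β=4, v≡5 (mod 13); (4|13)=+1, (5|13)=-1; sign (−1)^0·+1^4·-1^2 = +1.
(a,b)_11: α=0, u≡3; β=-2, v≡10 (mod 11); (3|11)=+1, (10|11)=-1; sign (−1)^0·+1^-2·-1^0 = +1.
(3, -15 / ℚ) ramifies at {3, 5}: a division algebra.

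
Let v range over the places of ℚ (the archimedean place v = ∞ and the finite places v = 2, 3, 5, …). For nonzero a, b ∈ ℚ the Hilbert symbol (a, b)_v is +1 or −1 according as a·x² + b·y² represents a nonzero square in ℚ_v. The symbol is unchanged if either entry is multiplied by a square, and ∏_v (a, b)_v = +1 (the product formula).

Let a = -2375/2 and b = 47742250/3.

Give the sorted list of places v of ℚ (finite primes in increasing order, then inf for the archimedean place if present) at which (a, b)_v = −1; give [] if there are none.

(a, b) ≡ (-190, 30) mod (ℚ^×)²; places V = {2, 3, 5, 19, 23, ∞}.
(a,b)_∞: sgn(-190)=−, sgn(30)=+, so +1.
(a,b)_2: α=-1, β=1; u≡1, v≡7 (mod 8); ε(u)ε(v)=0·1, αω(v)=-1·0, βω(u)=1·0; sum ≡ 0  ⇒  +1.
(a,b)_23: α=0, u≡20; β=2, v≡7 (mod 23); (20|23)=-1, (7|23)=-1; sign (−1)^0·-1^2·-1^0 = +1.
(a,b)_5: α=3, u≡3; β=3, v≡1 (mod 5); (3|5)=-1, (1|5)=+1; sign (−1)^0·-1^3·+1^3 = -1.
(a,b)_19: α=1, u≡4; β=2, v≡16 (mod 19); (4|19)=+1, (16|19)=+1; sign (−1)^0·+1^2·+1^1 = +1.
(a,b)_3: α=0, u≡2; β=-1, v≡1 (mod 3); (2|3)=-1, (1|3)=+1; sign (−1)^0·-1^-1·+1^0 = -1.
Ram(-190, 30) = {3, 5}; no ℚ_3-point on the conic.

[3, 5]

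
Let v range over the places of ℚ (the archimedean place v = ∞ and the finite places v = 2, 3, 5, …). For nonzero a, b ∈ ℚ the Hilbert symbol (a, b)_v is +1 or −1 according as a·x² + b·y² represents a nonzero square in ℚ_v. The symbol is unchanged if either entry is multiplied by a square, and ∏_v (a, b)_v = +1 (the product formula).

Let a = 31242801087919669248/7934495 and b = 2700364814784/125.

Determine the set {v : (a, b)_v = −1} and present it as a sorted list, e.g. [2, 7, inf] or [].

(a, b) ≡ (670025785, 1325155) mod (ℚ^×)²; places V = {2, 3, 5, 7, 11, 13, 17, 19, 29, 31, 37, 43, ∞}.
(a,b)_11: α=1, u≡7; β=0, v≡8 (mod 11); (7|11)=-1, (8|11)=-1; sign (−1)^0·-1^0·-1^1 = -1.
(a,b)_19: α=-1, u≡8; β=3, v≡18 (mod 19); (8|19)=-1, (18|19)=-1; sign (−1)^1·-1^3·-1^-1 = -1.
(a,b)_7: α=2, u≡2; β=2, v≡3 (mod 7); (2|7)=+1, (3|7)=-1; sign (−1)^0·+1^2·-1^2 = +1.
(a,b)_∞: sgn(670025785)=+, sgn(1325155)=+, so +1.
(a,b)_29: α=2, u≡10; β=1, v≡5 (mod 29); (10|29)=-1, (5|29)=+1; sign (−1)^0·-1^1·+1^2 = -1.
(a,b)_17: α=-4, u≡1; β=0, v≡14 (mod 17); (1|17)=+1, (14|17)=-1; sign (−1)^0·+1^0·-1^-4 = +1.
(a,b)_13: α=1, u≡11; β=1, v≡7 (mod 13); (11|13)=-1, (7|13)=-1; sign (−1)^0·-1^1·-1^1 = +1.
(a,b)_43: α=1, u≡5; β=0, v≡9 (mod 43); (5|43)=-1, (9|43)=+1; sign (−1)^0·-1^0·+1^1 = +1.
(a,b)_5: α=-1, u≡2; β=-3, v≡4 (mod 5); (2|5)=-1, (4|5)=+1; sign (−1)^0·-1^-3·+1^-1 = -1.
(a,b)_3: α=8, u≡1; β=2, v≡1 (mod 3); (1|3)=+1, (1|3)=+1; sign (−1)^0·+1^2·+1^8 = +1.
(a,b)_37: α=1, u≡22; β=1, v≡25 (mod 37); (22|37)=-1, (25|37)=+1; sign (−1)^0·-1^1·+1^1 = -1.
(a,b)_2: α=14, β=6; u≡1, v≡3 (mod 8); ε(u)ε(v)=0·1, αω(v)=14·1, βω(u)=6·0; sum ≡ 0  ⇒  +1.
(a,b)_31: α=1, u≡2; β=0, v≡12 (mod 31); (2|31)=+1, (12|31)=-1; sign (−1)^0·+1^0·-1^1 = -1.
(670025785, 1325155 / ℚ) ramifies at {5, 11, 19, 29, 31, 37}: a division algebra.

[5, 11, 19, 29, 31, 37]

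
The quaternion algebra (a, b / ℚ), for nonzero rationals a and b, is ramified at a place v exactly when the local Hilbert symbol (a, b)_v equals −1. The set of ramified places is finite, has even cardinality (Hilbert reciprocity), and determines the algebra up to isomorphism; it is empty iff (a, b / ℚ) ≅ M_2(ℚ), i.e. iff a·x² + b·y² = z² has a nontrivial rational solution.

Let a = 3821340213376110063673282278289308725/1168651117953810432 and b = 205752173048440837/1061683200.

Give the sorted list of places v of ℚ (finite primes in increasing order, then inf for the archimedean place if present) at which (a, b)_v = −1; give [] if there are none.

Mod squares: a ≡ 442, b ≡ 266. Check v ∈ {∞, 2, 3, 5, 7, 13, 17, 19, 29}.
v=19: a=19^8·(≡4), b=19^5·(≡13) mod 19; (4|19)=+1, (13|19)=-1; (−1)^{8·5·9}·(+1)^5·(-1)^8 = +1.
v=3: a=3^-12·(≡1), b=3^-4·(≡2) mod 3; (1|3)=+1, (2|3)=-1; (−1)^{-12·-4·1}·(+1)^-4·(-1)^-12 = +1.
v=∞: 442 > 0 and 266 > 0  ⇒  (a,b)_∞ = +1.
v=13: a=13^5·(≡11), b=13^2·(≡7) mod 13; (11|13)=-1, (7|13)=-1; (−1)^{5·2·6}·(-1)^2·(-1)^5 = -1.
v=17: a=17^11·(≡16), b=17^4·(≡7) mod 17; (16|17)=+1, (7|17)=-1; (−1)^{11·4·8}·(+1)^4·(-1)^11 = -1.
v=7: a=7^0·(≡1), b=7^1·(≡3) mod 7; (1|7)=+1, (3|7)=-1; (−1)^{0·1·3}·(+1)^1·(-1)^0 = +1.
v=5: a=5^2·(≡2), b=5^-2·(≡4) mod 5; (2|5)=-1, (4|5)=+1; (−1)^{2·-2·2}·(-1)^-2·(+1)^2 = +1.
v=29: a=29^4·(≡1), b=29^2·(≡9) mod 29; (1|29)=+1, (9|29)=+1; (−1)^{4·2·14}·(+1)^2·(+1)^4 = +1.
v=2: v_2(a)=-41, v_2(b)=-19; units ≡ 5, 5 (mod 8); ε·ε+αω+βω = 0·0+-41·1+-19·1 ≡ 0  ⇒  (a,b)_2 = +1.
|Ram(442, 266)| = 2, even; anisotropic at {13, 17}.

[13, 17]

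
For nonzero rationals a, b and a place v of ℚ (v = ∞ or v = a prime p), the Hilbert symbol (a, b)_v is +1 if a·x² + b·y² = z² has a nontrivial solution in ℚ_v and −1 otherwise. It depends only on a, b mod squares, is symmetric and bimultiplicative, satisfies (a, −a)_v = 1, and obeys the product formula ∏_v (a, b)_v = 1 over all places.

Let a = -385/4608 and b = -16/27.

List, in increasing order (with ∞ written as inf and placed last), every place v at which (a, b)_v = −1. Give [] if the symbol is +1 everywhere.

[2, 5, 11, inf]

Mod squares: a ≡ -770, b ≡ -3. Check v ∈ {∞, 2, 3, 5, 7, 11}.
v=∞: -770 < 0 and -3 < 0  ⇒  (a,b)_∞ = -1.
v=5: a=5^1·(≡1), b=5^0·(≡2) mod 5; (1|5)=+1, (2|5)=-1; (−1)^{1·0·2}·(+1)^0·(-1)^1 = -1.
v=11: a=11^1·(≡2), b=11^0·(≡10) mod 11; (2|11)=-1, (10|11)=-1; (−1)^{1·0·5}·(-1)^0·(-1)^1 = -1.
v=2: v_2(a)=-9, v_2(b)=4; units ≡ 7, 5 (mod 8); ε·ε+αω+βω = 1·0+-9·1+4·0 ≡ 1  ⇒  (a,b)_2 = -1.
v=7: a=7^1·(≡4), b=7^0·(≡2) mod 7; (4|7)=+1, (2|7)=+1; (−1)^{1·0·3}·(+1)^0·(+1)^1 = +1.
v=3: a=3^-2·(≡1), b=3^-3·(≡2) mod 3; (1|3)=+1, (2|3)=-1; (−1)^{-2·-3·1}·(+1)^-3·(-1)^-2 = +1.
(-770, -3 / ℚ) ramifies at {2, 5, 11, ∞}: a division algebra.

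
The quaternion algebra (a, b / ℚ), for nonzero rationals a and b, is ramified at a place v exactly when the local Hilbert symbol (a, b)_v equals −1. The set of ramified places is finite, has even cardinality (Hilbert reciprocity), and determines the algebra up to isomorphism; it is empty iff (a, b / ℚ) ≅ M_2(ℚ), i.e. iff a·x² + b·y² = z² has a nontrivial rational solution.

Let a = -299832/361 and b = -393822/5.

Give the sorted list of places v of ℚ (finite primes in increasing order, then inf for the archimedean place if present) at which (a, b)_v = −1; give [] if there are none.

[2, 3, 5, 11, 17, inf]

(a, b) ≡ (-78, -24310) mod (ℚ^×)²; places V = {2, 3, 5, 11, 13, 17, 19, 31, ∞}.
(a,b)_13: α=1, u≡5; β=1, v≡7 (mod 13); (5|13)=-1, (7|13)=-1; sign (−1)^0·-1^1·-1^1 = +1.
(a,b)_11: α=0, u≡8; β=1, v≡5 (mod 11); (8|11)=-1, (5|11)=+1; sign (−1)^0·-1^1·+1^0 = -1.
(a,b)_31: α=2, u≡3; β=0, v≡19 (mod 31); (3|31)=-1, (19|31)=+1; sign (−1)^0·-1^0·+1^2 = +1.
(a,b)_17: α=0, u≡12; β=1, v≡1 (mod 17); (12|17)=-1, (1|17)=+1; sign (−1)^0·-1^1·+1^0 = -1.
(a,b)_5: α=0, u≡3; β=-1, v≡3 (mod 5); (3|5)=-1, (3|5)=-1; sign (−1)^0·-1^-1·-1^0 = -1.
(a,b)_3: α=1, u≡1; β=4, v≡2 (mod 3); (1|3)=+1, (2|3)=-1; sign (−1)^0·+1^4·-1^1 = -1.
(a,b)_∞: sgn(-78)=−, sgn(-24310)=−, so -1.
(a,b)_19: α=-2, u≡7; β=0, v≡2 (mod 19); (7|19)=+1, (2|19)=-1; sign (−1)^0·+1^0·-1^-2 = +1.
(a,b)_2: α=3, β=1; u≡1, v≡5 (mod 8); ε(u)ε(v)=0·0, αω(v)=3·1, βω(u)=1·0; sum ≡ 1  ⇒  -1.
Ram(-78, -24310) = {2, 3, 5, 11, 17, ∞}; no ℚ_2-point on the conic.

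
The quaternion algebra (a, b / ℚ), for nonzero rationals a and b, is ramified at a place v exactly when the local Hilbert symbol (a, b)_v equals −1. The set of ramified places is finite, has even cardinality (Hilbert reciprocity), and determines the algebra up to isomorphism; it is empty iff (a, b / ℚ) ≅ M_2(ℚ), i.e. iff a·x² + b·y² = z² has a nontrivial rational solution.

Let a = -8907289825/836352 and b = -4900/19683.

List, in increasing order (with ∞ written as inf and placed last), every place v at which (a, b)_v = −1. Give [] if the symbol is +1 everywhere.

(a, b) ≡ (-445179, -3) mod (ℚ^×)²; places V = {2, 3, 5, 7, 11, 17, 29, 43, ∞}.
(a,b)_∞: sgn(-445179)=−, sgn(-3)=−, so -1.
(a,b)_3: α=-3, u≡2; β=-9, v≡2 (mod 3); (2|3)=-1, (2|3)=-1; sign (−1)^1·-1^-9·-1^-3 = -1.
(a,b)_7: α=5, u≡5; β=2, v≡2 (mod 7); (5|7)=-1, (2|7)=+1; sign (−1)^0·-1^2·+1^5 = +1.
(a,b)_2: α=-8, β=2; u≡5, v≡5 (mod 8); ε(u)ε(v)=0·0, αω(v)=-8·1, βω(u)=2·1; sum ≡ 0  ⇒  +1.
(a,b)_29: α=1, u≡10; β=0, v≡18 (mod 29); (10|29)=-1, (18|29)=-1; sign (−1)^0·-1^0·-1^1 = -1.
(a,b)_17: α=1, u≡11; β=0, v≡7 (mod 17); (11|17)=-1, (7|17)=-1; sign (−1)^0·-1^0·-1^1 = -1.
(a,b)_43: α=1, u≡38; β=0, v≡35 (mod 43); (38|43)=+1, (35|43)=+1; sign (−1)^0·+1^0·+1^1 = +1.
(a,b)_11: α=-2, u≡7; β=0, v≡7 (mod 11); (7|11)=-1, (7|11)=-1; sign (−1)^0·-1^0·-1^-2 = +1.
(a,b)_5: α=2, u≡1; β=2, v≡3 (mod 5); (1|5)=+1, (3|5)=-1; sign (−1)^0·+1^2·-1^2 = +1.
Ram(-445179, -3) = {3, 17, 29, ∞}; no ℚ_3-point on the conic.

[3, 17, 29, inf]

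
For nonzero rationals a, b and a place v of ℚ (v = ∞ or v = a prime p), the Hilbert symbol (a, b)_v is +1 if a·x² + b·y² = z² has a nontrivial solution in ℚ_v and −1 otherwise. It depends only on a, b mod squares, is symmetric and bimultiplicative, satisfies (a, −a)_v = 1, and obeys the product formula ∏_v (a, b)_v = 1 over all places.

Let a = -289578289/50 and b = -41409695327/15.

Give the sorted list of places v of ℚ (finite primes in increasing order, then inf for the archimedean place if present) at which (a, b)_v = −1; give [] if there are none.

[2, 5, 13, inf]

Mod squares: a ≡ -2, b ≡ -2145. Check v ∈ {∞, 2, 3, 5, 7, 11, 13, 17}.
v=17: a=17^2·(≡4), b=17^2·(≡14) mod 17; (4|17)=+1, (14|17)=-1; (−1)^{2·2·8}·(+1)^2·(-1)^2 = +1.
v=∞: -2 < 0 and -2145 < 0  ⇒  (a,b)_∞ = -1.
v=3: a=3^0·(≡1), b=3^-1·(≡2) mod 3; (1|3)=+1, (2|3)=-1; (−1)^{0·-1·1}·(+1)^-1·(-1)^0 = +1.
v=13: a=13^2·(≡8), b=13^3·(≡3) mod 13; (8|13)=-1, (3|13)=+1; (−1)^{2·3·6}·(-1)^3·(+1)^2 = -1.
v=5: a=5^-2·(≡3), b=5^-1·(≡1) mod 5; (3|5)=-1, (1|5)=+1; (−1)^{-2·-1·2}·(-1)^-1·(+1)^-2 = -1.
v=7: a=7^2·(≡3), b=7^2·(≡2) mod 7; (3|7)=-1, (2|7)=+1; (−1)^{2·2·3}·(-1)^2·(+1)^2 = +1.
v=11: a=11^2·(≡1), b=11^3·(≡3) mod 11; (1|11)=+1, (3|11)=+1; (−1)^{2·3·5}·(+1)^3·(+1)^2 = +1.
v=2: v_2(a)=-1, v_2(b)=0; units ≡ 7, 7 (mod 8); ε·ε+αω+βω = 1·1+-1·0+0·0 ≡ 1  ⇒  (a,b)_2 = -1.
|Ram(-2, -2145)| = 4, even; anisotropic at {2, 5, 13, ∞}.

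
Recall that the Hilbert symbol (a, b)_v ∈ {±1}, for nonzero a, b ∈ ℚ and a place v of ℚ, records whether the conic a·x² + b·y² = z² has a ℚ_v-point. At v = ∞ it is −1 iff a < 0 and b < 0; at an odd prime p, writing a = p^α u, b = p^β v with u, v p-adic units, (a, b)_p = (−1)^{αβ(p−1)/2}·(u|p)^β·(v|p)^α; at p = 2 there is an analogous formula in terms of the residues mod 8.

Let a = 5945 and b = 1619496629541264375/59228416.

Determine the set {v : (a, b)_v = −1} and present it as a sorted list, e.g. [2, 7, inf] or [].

[5, 17, 31, 41]

Mod squares: a ≡ 5945, b ≡ 110143. Check v ∈ {∞, 2, 3, 5, 11, 13, 17, 19, 29, 31, 37, 41, 43}.
v=5: a=5^1·(≡4), b=5^4·(≡3) mod 5; (4|5)=+1, (3|5)=-1; (−1)^{1·4·2}·(+1)^4·(-1)^1 = -1.
v=19: a=19^0·(≡17), b=19^1·(≡8) mod 19; (17|19)=+1, (8|19)=-1; (−1)^{0·1·9}·(+1)^1·(-1)^0 = +1.
v=11: a=11^0·(≡5), b=11^1·(≡9) mod 11; (5|11)=+1, (9|11)=+1; (−1)^{0·1·5}·(+1)^1·(+1)^0 = +1.
v=13: a=13^0·(≡4), b=13^-2·(≡7) mod 13; (4|13)=+1, (7|13)=-1; (−1)^{0·-2·6}·(+1)^-2·(-1)^0 = +1.
v=2: v_2(a)=0, v_2(b)=-8; units ≡ 1, 7 (mod 8); ε·ε+αω+βω = 0·1+0·0+-8·0 ≡ 0  ⇒  (a,b)_2 = +1.
v=41: a=41^1·(≡22), b=41^2·(≡11) mod 41; (22|41)=-1, (11|41)=-1; (−1)^{1·2·20}·(-1)^2·(-1)^1 = -1.
v=31: a=31^0·(≡24), b=31^1·(≡18) mod 31; (24|31)=-1, (18|31)=+1; (−1)^{0·1·15}·(-1)^1·(+1)^0 = -1.
v=3: a=3^0·(≡2), b=3^2·(≡1) mod 3; (2|3)=-1, (1|3)=+1; (−1)^{0·2·1}·(-1)^2·(+1)^0 = +1.
v=∞: 5945 > 0 and 110143 > 0  ⇒  (a,b)_∞ = +1.
v=43: a=43^0·(≡11), b=43^2·(≡34) mod 43; (11|43)=+1, (34|43)=-1; (−1)^{0·2·21}·(+1)^2·(-1)^0 = +1.
v=29: a=29^1·(≡2), b=29^2·(≡16) mod 29; (2|29)=-1, (16|29)=+1; (−1)^{1·2·14}·(-1)^2·(+1)^1 = +1.
v=17: a=17^0·(≡12), b=17^1·(≡2) mod 17; (12|17)=-1, (2|17)=+1; (−1)^{0·1·8}·(-1)^1·(+1)^0 = -1.
v=37: a=37^0·(≡25), b=37^-2·(≡17) mod 37; (25|37)=+1, (17|37)=-1; (−1)^{0·-2·18}·(+1)^-2·(-1)^0 = +1.
Ram(5945, 110143) = {5, 17, 31, 41}; no ℚ_5-point on the conic.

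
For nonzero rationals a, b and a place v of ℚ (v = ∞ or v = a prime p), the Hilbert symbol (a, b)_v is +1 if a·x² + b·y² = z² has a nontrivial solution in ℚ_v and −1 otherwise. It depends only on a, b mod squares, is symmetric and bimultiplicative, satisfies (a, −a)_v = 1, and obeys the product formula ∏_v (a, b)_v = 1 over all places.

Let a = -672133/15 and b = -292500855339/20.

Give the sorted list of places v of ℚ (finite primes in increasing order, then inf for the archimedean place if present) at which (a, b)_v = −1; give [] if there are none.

(a, b) ≡ (-205755, -29847026055) mod (ℚ^×)²; places V = {2, 3, 5, 7, 11, 17, 23, 29, 43, 53, ∞}.
(a,b)_11: α=1, u≡6; β=1, v≡10 (mod 11); (6|11)=-1, (10|11)=-1; sign (−1)^1·-1^1·-1^1 = -1.
(a,b)_23: α=0, u≡12; β=1, v≡20 (mod 23); (12|23)=+1, (20|23)=-1; sign (−1)^0·+1^1·-1^0 = +1.
(a,b)_2: α=0, β=-2; u≡5, v≡1 (mod 8); ε(u)ε(v)=0·0, αω(v)=0·0, βω(u)=-2·1; sum ≡ 0  ⇒  +1.
(a,b)_43: α=1, u≡10; β=1, v≡22 (mod 43); (10|43)=+1, (22|43)=-1; sign (−1)^1·+1^1·-1^1 = +1.
(a,b)_17: α=0, u≡2; β=1, v≡4 (mod 17); (2|17)=+1, (4|17)=+1; sign (−1)^0·+1^1·+1^0 = +1.
(a,b)_7: α=2, u≡3; β=3, v≡1 (mod 7); (3|7)=-1, (1|7)=+1; sign (−1)^0·-1^3·+1^2 = -1.
(a,b)_53: α=0, u≡15; β=1, v≡8 (mod 53); (15|53)=+1, (8|53)=-1; sign (−1)^0·+1^1·-1^0 = +1.
(a,b)_∞: sgn(-205755)=−, sgn(-29847026055)=−, so -1.
(a,b)_5: α=-1, u≡4; β=-1, v≡4 (mod 5); (4|5)=+1, (4|5)=+1; sign (−1)^0·+1^-1·+1^-1 = +1.
(a,b)_3: α=-1, u≡1; β=1, v≡2 (mod 3); (1|3)=+1, (2|3)=-1; sign (−1)^1·+1^1·-1^-1 = +1.
(a,b)_29: α=1, u≡17; β=1, v≡6 (mod 29); (17|29)=-1, (6|29)=+1; sign (−1)^0·-1^1·+1^1 = -1.
|Ram(-205755, -29847026055)| = 4, even; anisotropic at {7, 11, 29, ∞}.

[7, 11, 29, inf]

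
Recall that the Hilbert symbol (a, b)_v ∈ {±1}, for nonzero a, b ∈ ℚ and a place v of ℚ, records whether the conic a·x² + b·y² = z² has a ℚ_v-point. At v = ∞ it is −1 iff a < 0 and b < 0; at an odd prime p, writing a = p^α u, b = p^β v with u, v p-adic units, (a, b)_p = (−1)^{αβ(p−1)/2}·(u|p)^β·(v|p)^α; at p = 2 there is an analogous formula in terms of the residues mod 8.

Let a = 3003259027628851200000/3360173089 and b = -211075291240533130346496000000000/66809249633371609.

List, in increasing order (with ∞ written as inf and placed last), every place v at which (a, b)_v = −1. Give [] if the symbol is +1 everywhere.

(a, b) ≡ (95, -515185) mod (ℚ^×)²; places V = {2, 3, 5, 7, 11, 13, 17, 19, 29, ∞}.
(a,b)_19: α=1, u≡9; β=1, v≡9 (mod 19); (9|19)=+1, (9|19)=+1; sign (−1)^1·+1^1·+1^1 = -1.
(a,b)_29: α=2, u≡14; β=3, v≡11 (mod 29); (14|29)=-1, (11|29)=-1; sign (−1)^0·-1^3·-1^2 = -1.
(a,b)_17: α=2, u≡3; β=3, v≡7 (mod 17); (3|17)=-1, (7|17)=-1; sign (−1)^0·-1^3·-1^2 = -1.
(a,b)_∞: sgn(95)=+, sgn(-515185)=−, so +1.
(a,b)_11: α=2, u≡2; β=3, v≡5 (mod 11); (2|11)=-1, (5|11)=+1; sign (−1)^0·-1^3·+1^2 = -1.
(a,b)_3: α=8, u≡2; β=12, v≡2 (mod 3); (2|3)=-1, (2|3)=-1; sign (−1)^0·-1^12·-1^8 = +1.
(a,b)_5: α=5, u≡1; β=9, v≡2 (mod 5); (1|5)=+1, (2|5)=-1; sign (−1)^0·+1^9·-1^5 = -1.
(a,b)_2: α=18, β=26; u≡7, v≡7 (mod 8); ε(u)ε(v)=1·1, αω(v)=18·0, βω(u)=26·0; sum ≡ 1  ⇒  -1.
(a,b)_7: α=-6, u≡1; β=-12, v≡1 (mod 7); (1|7)=+1, (1|7)=+1; sign (−1)^0·+1^-12·+1^-6 = +1.
(a,b)_13: α=-4, u≡1; β=-6, v≡2 (mod 13); (1|13)=+1, (2|13)=-1; sign (−1)^0·+1^-6·-1^-4 = +1.
|Ram(95, -515185)| = 6, even; anisotropic at {2, 5, 11, 17, 19, 29}.

[2, 5, 11, 17, 19, 29]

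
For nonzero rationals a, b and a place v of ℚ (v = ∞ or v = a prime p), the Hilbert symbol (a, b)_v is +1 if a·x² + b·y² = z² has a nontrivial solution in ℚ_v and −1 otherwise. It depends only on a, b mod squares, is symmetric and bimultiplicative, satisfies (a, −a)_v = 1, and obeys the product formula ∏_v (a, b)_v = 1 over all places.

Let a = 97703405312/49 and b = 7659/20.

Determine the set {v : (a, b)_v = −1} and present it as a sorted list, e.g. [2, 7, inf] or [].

(a, b) ≡ (527, 4255) mod (ℚ^×)²; places V = {2, 3, 5, 7, 17, 23, 31, 37, ∞}.
(a,b)_31: α=1, u≡17; β=0, v≡28 (mod 31); (17|31)=-1, (28|31)=+1; sign (−1)^0·-1^0·+1^1 = +1.
(a,b)_2: α=8, β=-2; u≡7, v≡7 (mod 8); ε(u)ε(v)=1·1, αω(v)=8·0, βω(u)=-2·0; sum ≡ 1  ⇒  -1.
(a,b)_∞: sgn(527)=+, sgn(4255)=+, so +1.
(a,b)_7: α=-2, u≡2; β=0, v≡6 (mod 7); (2|7)=+1, (6|7)=-1; sign (−1)^0·+1^0·-1^-2 = +1.
(a,b)_17: α=1, u≡10; β=0, v≡3 (mod 17); (10|17)=-1, (3|17)=-1; sign (−1)^0·-1^0·-1^1 = -1.
(a,b)_23: α=2, u≡22; β=1, v≡4 (mod 23); (22|23)=-1, (4|23)=+1; sign (−1)^0·-1^1·+1^2 = -1.
(a,b)_3: α=0, u≡2; β=2, v≡1 (mod 3); (2|3)=-1, (1|3)=+1; sign (−1)^0·-1^2·+1^0 = +1.
(a,b)_37: α=2, u≡3; β=1, v≡27 (mod 37); (3|37)=+1, (27|37)=+1; sign (−1)^0·+1^1·+1^2 = +1.
(a,b)_5: α=0, u≡3; β=-1, v≡1 (mod 5); (3|5)=-1, (1|5)=+1; sign (−1)^0·-1^-1·+1^0 = -1.
Ram(527, 4255) = {2, 5, 17, 23}; no ℚ_2-point on the conic.

[2, 5, 17, 23]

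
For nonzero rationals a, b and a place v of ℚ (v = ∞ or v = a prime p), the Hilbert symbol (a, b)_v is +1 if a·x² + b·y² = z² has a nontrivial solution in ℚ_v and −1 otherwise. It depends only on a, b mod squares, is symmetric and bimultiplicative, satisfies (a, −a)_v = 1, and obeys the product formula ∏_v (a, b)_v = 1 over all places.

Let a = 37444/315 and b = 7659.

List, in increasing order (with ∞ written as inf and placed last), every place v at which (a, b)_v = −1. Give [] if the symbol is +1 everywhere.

(a, b) ≡ (327635, 851) mod (ℚ^×)²; places V = {2, 3, 5, 7, 11, 23, 37, ∞}.
(a,b)_23: α=1, u≡4; β=1, v≡11 (mod 23); (4|23)=+1, (11|23)=-1; sign (−1)^1·+1^1·-1^1 = +1.
(a,b)_∞: sgn(327635)=+, sgn(851)=+, so +1.
(a,b)_2: α=2, β=0; u≡3, v≡3 (mod 8); ε(u)ε(v)=1·1, αω(v)=2·1, βω(u)=0·1; sum ≡ 1  ⇒  -1.
(a,b)_11: α=1, u≡7; β=0, v≡3 (mod 11); (7|11)=-1, (3|11)=+1; sign (−1)^0·-1^0·+1^1 = +1.
(a,b)_7: α=-1, u≡5; β=0, v≡1 (mod 7); (5|7)=-1, (1|7)=+1; sign (−1)^0·-1^0·+1^-1 = +1.
(a,b)_37: α=1, u≡26; β=1, v≡22 (mod 37); (26|37)=+1, (22|37)=-1; sign (−1)^0·+1^1·-1^1 = -1.
(a,b)_3: α=-2, u≡2; β=2, v≡2 (mod 3); (2|3)=-1, (2|3)=-1; sign (−1)^0·-1^2·-1^-2 = +1.
(a,b)_5: α=-1, u≡3; β=0, v≡4 (mod 5); (3|5)=-1, (4|5)=+1; sign (−1)^0·-1^0·+1^-1 = +1.
|Ram(327635, 851)| = 2, even; anisotropic at {2, 37}.

[2, 37]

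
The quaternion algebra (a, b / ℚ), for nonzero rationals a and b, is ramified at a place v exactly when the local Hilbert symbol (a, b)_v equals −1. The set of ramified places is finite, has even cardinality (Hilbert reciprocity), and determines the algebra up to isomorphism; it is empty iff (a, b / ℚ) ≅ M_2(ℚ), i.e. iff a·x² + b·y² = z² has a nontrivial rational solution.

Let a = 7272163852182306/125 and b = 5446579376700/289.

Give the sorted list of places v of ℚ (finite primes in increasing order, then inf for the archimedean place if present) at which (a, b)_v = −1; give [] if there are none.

Mod squares: a ≡ 330, b ≡ 7. Check v ∈ {∞, 2, 3, 5, 7, 11, 17}.
v=17: a=17^2·(≡5), b=17^-2·(≡14) mod 17; (5|17)=-1, (14|17)=-1; (−1)^{2·-2·8}·(-1)^-2·(-1)^2 = +1.
v=∞: 330 > 0 and 7 > 0  ⇒  (a,b)_∞ = +1.
v=5: a=5^-3·(≡1), b=5^2·(≡2) mod 5; (1|5)=+1, (2|5)=-1; (−1)^{-3·2·2}·(+1)^2·(-1)^-3 = -1.
v=3: a=3^13·(≡2), b=3^12·(≡1) mod 3; (2|3)=-1, (1|3)=+1; (−1)^{13·12·1}·(-1)^12·(+1)^13 = +1.
v=2: v_2(a)=1, v_2(b)=2; units ≡ 5, 7 (mod 8); ε·ε+αω+βω = 0·1+1·0+2·1 ≡ 0  ⇒  (a,b)_2 = +1.
v=7: a=7^2·(≡4), b=7^1·(≡4) mod 7; (4|7)=+1, (4|7)=+1; (−1)^{2·1·3}·(+1)^1·(+1)^2 = +1.
v=11: a=11^5·(≡10), b=11^4·(≡10) mod 11; (10|11)=-1, (10|11)=-1; (−1)^{5·4·5}·(-1)^4·(-1)^5 = -1.
(330, 7 / ℚ) ramifies at {5, 11}: a division algebra.

[5, 11]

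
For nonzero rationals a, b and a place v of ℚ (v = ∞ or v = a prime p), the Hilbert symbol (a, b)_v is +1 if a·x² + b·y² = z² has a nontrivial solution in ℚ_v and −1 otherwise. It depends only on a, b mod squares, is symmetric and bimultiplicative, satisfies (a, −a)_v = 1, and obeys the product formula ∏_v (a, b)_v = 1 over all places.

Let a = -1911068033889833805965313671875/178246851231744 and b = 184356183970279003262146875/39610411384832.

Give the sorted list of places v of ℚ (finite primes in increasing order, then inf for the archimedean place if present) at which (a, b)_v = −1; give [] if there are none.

(a, b) ≡ (-187, 70) mod (ℚ^×)²; places V = {2, 3, 5, 7, 11, 17, 19, 29, 37, 41, 53, ∞}.
(a,b)_2: α=-22, β=-23; u≡5, v≡3 (mod 8); ε(u)ε(v)=0·1, αω(v)=-22·1, βω(u)=-23·1; sum ≡ 1  ⇒  -1.
(a,b)_3: α=-2, u≡2; β=2, v≡1 (mod 3); (2|3)=-1, (1|3)=+1; sign (−1)^0·-1^2·+1^-2 = +1.
(a,b)_7: α=2, u≡1; β=5, v≡5 (mod 7); (1|7)=+1, (5|7)=-1; sign (−1)^0·+1^5·-1^2 = +1.
(a,b)_11: α=5, u≡9; β=4, v≡3 (mod 11); (9|11)=+1, (3|11)=+1; sign (−1)^0·+1^4·+1^5 = +1.
(a,b)_19: α=4, u≡3; β=4, v≡8 (mod 19); (3|19)=-1, (8|19)=-1; sign (−1)^0·-1^4·-1^4 = +1.
(a,b)_17: α=3, u≡6; β=2, v≡15 (mod 17); (6|17)=-1, (15|17)=+1; sign (−1)^0·-1^2·+1^3 = +1.
(a,b)_∞: sgn(-187)=−, sgn(70)=+, so +1.
(a,b)_41: α=-2, u≡40; β=-2, v≡14 (mod 41); (40|41)=+1, (14|41)=-1; sign (−1)^0·+1^-2·-1^-2 = +1.
(a,b)_53: α=-2, u≡44; β=-2, v≡37 (mod 53); (44|53)=+1, (37|53)=+1; sign (−1)^0·+1^-2·+1^-2 = +1.
(a,b)_37: α=2, u≡19; β=0, v≡4 (mod 37); (19|37)=-1, (4|37)=+1; sign (−1)^0·-1^0·+1^2 = +1.
(a,b)_29: α=4, u≡13; β=4, v≡11 (mod 29); (13|29)=+1, (11|29)=-1; sign (−1)^0·+1^4·-1^4 = +1.
(a,b)_5: α=8, u≡3; β=5, v≡1 (mod 5); (3|5)=-1, (1|5)=+1; sign (−1)^0·-1^5·+1^8 = -1.
Ram(-187, 70) = {2, 5}; no ℚ_2-point on the conic.

[2, 5]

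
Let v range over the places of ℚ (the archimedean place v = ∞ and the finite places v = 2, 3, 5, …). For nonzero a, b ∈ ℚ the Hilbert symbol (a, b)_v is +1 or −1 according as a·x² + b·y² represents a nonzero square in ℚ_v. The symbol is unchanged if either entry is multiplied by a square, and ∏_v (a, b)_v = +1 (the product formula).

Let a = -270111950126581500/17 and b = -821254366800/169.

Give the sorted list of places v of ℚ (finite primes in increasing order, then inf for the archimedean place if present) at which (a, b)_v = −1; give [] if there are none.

(a, b) ≡ (-255, -1173) mod (ℚ^×)²; places V = {2, 3, 5, 7, 13, 17, 23, ∞}.
(a,b)_2: α=2, β=4; u≡1, v≡3 (mod 8); ε(u)ε(v)=0·1, αω(v)=2·1, βω(u)=4·0; sum ≡ 0  ⇒  +1.
(a,b)_23: α=2, u≡11; β=1, v≡18 (mod 23); (11|23)=-1, (18|23)=+1; sign (−1)^0·-1^1·+1^2 = -1.
(a,b)_3: α=11, u≡2; β=7, v≡2 (mod 3); (2|3)=-1, (2|3)=-1; sign (−1)^1·-1^7·-1^11 = -1.
(a,b)_7: α=8, u≡1; β=4, v≡3 (mod 7); (1|7)=+1, (3|7)=-1; sign (−1)^0·+1^4·-1^8 = +1.
(a,b)_5: α=3, u≡4; β=2, v≡2 (mod 5); (4|5)=+1, (2|5)=-1; sign (−1)^0·+1^2·-1^3 = -1.
(a,b)_13: α=0, u≡6; β=-2, v≡3 (mod 13); (6|13)=-1, (3|13)=+1; sign (−1)^0·-1^-2·+1^0 = +1.
(a,b)_∞: sgn(-255)=−, sgn(-1173)=−, so -1.
(a,b)_17: α=-1, u≡13; β=1, v≡13 (mod 17); (13|17)=+1, (13|17)=+1; sign (−1)^0·+1^1·+1^-1 = +1.
|Ram(-255, -1173)| = 4, even; anisotropic at {3, 5, 23, ∞}.

[3, 5, 23, inf]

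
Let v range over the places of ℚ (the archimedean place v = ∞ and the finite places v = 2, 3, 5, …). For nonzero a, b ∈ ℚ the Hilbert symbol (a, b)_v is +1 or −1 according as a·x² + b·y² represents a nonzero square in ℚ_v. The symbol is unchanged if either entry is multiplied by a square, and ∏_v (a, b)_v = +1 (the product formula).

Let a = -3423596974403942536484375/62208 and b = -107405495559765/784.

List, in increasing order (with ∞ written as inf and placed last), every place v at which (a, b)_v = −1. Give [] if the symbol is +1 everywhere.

[2, 3, 5, 13, 17, 19, 41, inf]

Mod squares: a ≡ -95548245, b ≡ -85. Check v ∈ {∞, 2, 3, 5, 7, 13, 17, 19, 37, 41}.
v=5: a=5^7·(≡1), b=5^1·(≡3) mod 5; (1|5)=+1, (3|5)=-1; (−1)^{7·1·2}·(+1)^1·(-1)^7 = -1.
v=17: a=17^1·(≡15), b=17^1·(≡12) mod 17; (15|17)=+1, (12|17)=-1; (−1)^{1·1·8}·(+1)^1·(-1)^1 = -1.
v=37: a=37^3·(≡16), b=37^2·(≡33) mod 37; (16|37)=+1, (33|37)=+1; (−1)^{3·2·18}·(+1)^2·(+1)^3 = +1.
v=7: a=7^2·(≡6), b=7^-2·(≡5) mod 7; (6|7)=-1, (5|7)=-1; (−1)^{2·-2·3}·(-1)^-2·(-1)^2 = +1.
v=2: v_2(a)=-8, v_2(b)=-4; units ≡ 3, 3 (mod 8); ε·ε+αω+βω = 1·1+-8·1+-4·1 ≡ 1  ⇒  (a,b)_2 = -1.
v=41: a=41^3·(≡33), b=41^2·(≡12) mod 41; (33|41)=+1, (12|41)=-1; (−1)^{3·2·20}·(+1)^2·(-1)^3 = -1.
v=∞: -95548245 < 0 and -85 < 0  ⇒  (a,b)_∞ = -1.
v=19: a=19^3·(≡14), b=19^2·(≡18) mod 19; (14|19)=-1, (18|19)=-1; (−1)^{3·2·9}·(-1)^2·(-1)^3 = -1.
v=3: a=3^-5·(≡1), b=3^2·(≡2) mod 3; (1|3)=+1, (2|3)=-1; (−1)^{-5·2·1}·(+1)^2·(-1)^-5 = -1.
v=13: a=13^3·(≡9), b=13^2·(≡2) mod 13; (9|13)=+1, (2|13)=-1; (−1)^{3·2·6}·(+1)^2·(-1)^3 = -1.
|Ram(-95548245, -85)| = 8, even; anisotropic at {2, 3, 5, 13, 17, 19, 41, ∞}.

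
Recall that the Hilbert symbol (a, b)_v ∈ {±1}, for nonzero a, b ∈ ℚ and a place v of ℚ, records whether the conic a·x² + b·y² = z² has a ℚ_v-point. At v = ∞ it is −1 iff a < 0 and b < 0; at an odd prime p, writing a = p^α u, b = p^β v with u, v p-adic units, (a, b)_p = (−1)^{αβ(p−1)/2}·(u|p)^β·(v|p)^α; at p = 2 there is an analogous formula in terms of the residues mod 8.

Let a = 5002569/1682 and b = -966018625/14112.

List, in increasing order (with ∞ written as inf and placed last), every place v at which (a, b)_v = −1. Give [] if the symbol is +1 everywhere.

(a, b) ≡ (6578, -2210) mod (ℚ^×)²; places V = {2, 3, 5, 7, 11, 13, 17, 23, 29, ∞}.
(a,b)_17: α=0, u≡4; β=3, v≡7 (mod 17); (4|17)=+1, (7|17)=-1; sign (−1)^0·+1^3·-1^0 = +1.
(a,b)_13: α=3, u≡3; β=1, v≡12 (mod 13); (3|13)=+1, (12|13)=+1; sign (−1)^0·+1^1·+1^3 = +1.
(a,b)_5: α=0, u≡2; β=3, v≡3 (mod 5); (2|5)=-1, (3|5)=-1; sign (−1)^0·-1^3·-1^0 = -1.
(a,b)_∞: sgn(6578)=+, sgn(-2210)=−, so +1.
(a,b)_29: α=-2, u≡20; β=0, v≡16 (mod 29); (20|29)=+1, (16|29)=+1; sign (−1)^0·+1^0·+1^-2 = +1.
(a,b)_7: α=0, u≡6; β=-2, v≡2 (mod 7); (6|7)=-1, (2|7)=+1; sign (−1)^0·-1^-2·+1^0 = +1.
(a,b)_23: α=1, u≡5; β=0, v≡11 (mod 23); (5|23)=-1, (11|23)=-1; sign (−1)^0·-1^0·-1^1 = -1.
(a,b)_3: α=2, u≡2; β=-2, v≡1 (mod 3); (2|3)=-1, (1|3)=+1; sign (−1)^0·-1^-2·+1^2 = +1.
(a,b)_11: α=1, u≡5; β=2, v≡1 (mod 11); (5|11)=+1, (1|11)=+1; sign (−1)^0·+1^2·+1^1 = +1.
(a,b)_2: α=-1, β=-5; u≡1, v≡7 (mod 8); ε(u)ε(v)=0·1, αω(v)=-1·0, βω(u)=-5·0; sum ≡ 0  ⇒  +1.
|Ram(6578, -2210)| = 2, even; anisotropic at {5, 23}.

[5, 23]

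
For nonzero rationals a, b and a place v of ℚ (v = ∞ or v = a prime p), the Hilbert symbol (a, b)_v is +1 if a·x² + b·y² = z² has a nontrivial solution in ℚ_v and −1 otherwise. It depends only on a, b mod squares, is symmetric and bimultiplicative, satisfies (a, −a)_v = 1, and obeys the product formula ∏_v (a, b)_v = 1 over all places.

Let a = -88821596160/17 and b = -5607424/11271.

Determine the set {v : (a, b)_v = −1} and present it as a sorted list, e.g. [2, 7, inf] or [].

[3, 13, 17, inf]

Mod squares: a ≡ -1870, b ≡ -39. Check v ∈ {∞, 2, 3, 5, 11, 13, 17, 37}.
v=17: a=17^-1·(≡15), b=17^-2·(≡12) mod 17; (15|17)=+1, (12|17)=-1; (−1)^{-1·-2·8}·(+1)^-2·(-1)^-1 = -1.
v=2: v_2(a)=17, v_2(b)=12; units ≡ 1, 1 (mod 8); ε·ε+αω+βω = 0·0+17·0+12·0 ≡ 0  ⇒  (a,b)_2 = +1.
v=∞: -1870 < 0 and -39 < 0  ⇒  (a,b)_∞ = -1.
v=11: a=11^1·(≡7), b=11^0·(≡5) mod 11; (7|11)=-1, (5|11)=+1; (−1)^{1·0·5}·(-1)^0·(+1)^1 = +1.
v=13: a=13^0·(≡7), b=13^-1·(≡1) mod 13; (7|13)=-1, (1|13)=+1; (−1)^{0·-1·6}·(-1)^-1·(+1)^0 = -1.
v=37: a=37^2·(≡20), b=37^2·(≡23) mod 37; (20|37)=-1, (23|37)=-1; (−1)^{2·2·18}·(-1)^2·(-1)^2 = +1.
v=5: a=5^1·(≡4), b=5^0·(≡1) mod 5; (4|5)=+1, (1|5)=+1; (−1)^{1·0·2}·(+1)^0·(+1)^1 = +1.
v=3: a=3^2·(≡2), b=3^-1·(≡2) mod 3; (2|3)=-1, (2|3)=-1; (−1)^{2·-1·1}·(-1)^-1·(-1)^2 = -1.
Ram(-1870, -39) = {3, 13, 17, ∞}; no ℚ_3-point on the conic.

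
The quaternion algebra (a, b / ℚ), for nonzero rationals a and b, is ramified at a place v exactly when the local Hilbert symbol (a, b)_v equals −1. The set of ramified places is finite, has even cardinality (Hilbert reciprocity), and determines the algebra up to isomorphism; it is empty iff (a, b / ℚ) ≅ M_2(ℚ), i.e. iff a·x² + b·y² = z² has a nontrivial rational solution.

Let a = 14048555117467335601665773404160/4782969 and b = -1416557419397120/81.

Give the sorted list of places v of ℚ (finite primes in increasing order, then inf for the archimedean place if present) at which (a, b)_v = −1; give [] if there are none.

Mod squares: a ≡ 10010, b ≡ -14630. Check v ∈ {∞, 2, 3, 5, 7, 11, 13, 17, 19}.
v=17: a=17^4·(≡6), b=17^2·(≡3) mod 17; (6|17)=-1, (3|17)=-1; (−1)^{4·2·8}·(-1)^2·(-1)^4 = +1.
v=19: a=19^2·(≡17), b=19^1·(≡7) mod 19; (17|19)=+1, (7|19)=+1; (−1)^{2·1·9}·(+1)^1·(+1)^2 = +1.
v=∞: 10010 > 0 and -14630 < 0  ⇒  (a,b)_∞ = +1.
v=11: a=11^3·(≡6), b=11^3·(≡4) mod 11; (6|11)=-1, (4|11)=+1; (−1)^{3·3·5}·(-1)^3·(+1)^3 = +1.
v=7: a=7^3·(≡2), b=7^1·(≡5) mod 7; (2|7)=+1, (5|7)=-1; (−1)^{3·1·3}·(+1)^1·(-1)^3 = +1.
v=13: a=13^5·(≡3), b=13^2·(≡11) mod 13; (3|13)=+1, (11|13)=-1; (−1)^{5·2·6}·(+1)^2·(-1)^5 = -1.
v=5: a=5^1·(≡3), b=5^1·(≡1) mod 5; (3|5)=-1, (1|5)=+1; (−1)^{1·1·2}·(-1)^1·(+1)^1 = -1.
v=2: v_2(a)=39, v_2(b)=15; units ≡ 5, 5 (mod 8); ε·ε+αω+βω = 0·0+39·1+15·1 ≡ 0  ⇒  (a,b)_2 = +1.
v=3: a=3^-14·(≡2), b=3^-4·(≡1) mod 3; (2|3)=-1, (1|3)=+1; (−1)^{-14·-4·1}·(-1)^-4·(+1)^-14 = +1.
Ram(10010, -14630) = {5, 13}; no ℚ_5-point on the conic.

[5, 13]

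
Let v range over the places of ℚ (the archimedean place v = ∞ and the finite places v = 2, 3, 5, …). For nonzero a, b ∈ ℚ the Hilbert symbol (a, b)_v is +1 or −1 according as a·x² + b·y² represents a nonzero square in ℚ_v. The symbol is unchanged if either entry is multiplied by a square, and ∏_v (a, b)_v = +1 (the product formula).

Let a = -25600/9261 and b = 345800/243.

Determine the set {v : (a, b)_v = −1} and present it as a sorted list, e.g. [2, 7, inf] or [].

[3, 13]

(a, b) ≡ (-21, 10374) mod (ℚ^×)²; places V = {2, 3, 5, 7, 13, 19, ∞}.
(a,b)_7: α=-3, u≡1; β=1, v≡3 (mod 7); (1|7)=+1, (3|7)=-1; sign (−1)^1·+1^1·-1^-3 = +1.
(a,b)_∞: sgn(-21)=−, sgn(10374)=+, so +1.
(a,b)_19: α=0, u≡11; β=1, v≡10 (mod 19); (11|19)=+1, (10|19)=-1; sign (−1)^0·+1^1·-1^0 = +1.
(a,b)_3: α=-3, u≡2; β=-5, v≡2 (mod 3); (2|3)=-1, (2|3)=-1; sign (−1)^1·-1^-5·-1^-3 = -1.
(a,b)_13: α=0, u≡2; β=1, v≡6 (mod 13); (2|13)=-1, (6|13)=-1; sign (−1)^0·-1^1·-1^0 = -1.
(a,b)_5: α=2, u≡1; β=2, v≡4 (mod 5); (1|5)=+1, (4|5)=+1; sign (−1)^0·+1^2·+1^2 = +1.
(a,b)_2: α=10, β=3; u≡3, v≡3 (mod 8); ε(u)ε(v)=1·1, αω(v)=10·1, βω(u)=3·1; sum ≡ 0  ⇒  +1.
Ram(-21, 10374) = {3, 13}; no ℚ_3-point on the conic.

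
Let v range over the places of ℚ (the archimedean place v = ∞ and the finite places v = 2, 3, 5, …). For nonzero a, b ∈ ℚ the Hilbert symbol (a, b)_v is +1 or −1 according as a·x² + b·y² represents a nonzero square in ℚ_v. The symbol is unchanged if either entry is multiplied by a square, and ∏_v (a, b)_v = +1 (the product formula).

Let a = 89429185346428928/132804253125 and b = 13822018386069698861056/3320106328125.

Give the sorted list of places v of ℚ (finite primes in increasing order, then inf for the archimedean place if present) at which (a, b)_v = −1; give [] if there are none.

[2, 5, 11, 13, 31, 37]

Mod squares: a ≡ 910, b ≡ 11481470. Check v ∈ {∞, 2, 3, 5, 7, 11, 13, 23, 31, 37, 41, 53}.
v=53: a=53^-2·(≡11), b=53^-2·(≡22) mod 53; (11|53)=+1, (22|53)=-1; (−1)^{-2·-2·26}·(+1)^-2·(-1)^-2 = +1.
v=37: a=37^4·(≡8), b=37^5·(≡21) mod 37; (8|37)=-1, (21|37)=+1; (−1)^{4·5·18}·(-1)^5·(+1)^4 = -1.
v=41: a=41^-2·(≡40), b=41^-2·(≡14) mod 41; (40|41)=+1, (14|41)=-1; (−1)^{-2·-2·20}·(+1)^-2·(-1)^-2 = +1.
v=31: a=31^0·(≡23), b=31^1·(≡24) mod 31; (23|31)=-1, (24|31)=-1; (−1)^{0·1·15}·(-1)^1·(-1)^0 = -1.
v=2: v_2(a)=13, v_2(b)=11; units ≡ 7, 7 (mod 8); ε·ε+αω+βω = 1·1+13·0+11·0 ≡ 1  ⇒  (a,b)_2 = -1.
v=7: a=7^1·(≡2), b=7^3·(≡3) mod 7; (2|7)=+1, (3|7)=-1; (−1)^{1·3·3}·(+1)^3·(-1)^1 = +1.
v=23: a=23^2·(≡6), b=23^2·(≡12) mod 23; (6|23)=+1, (12|23)=+1; (−1)^{2·2·11}·(+1)^2·(+1)^2 = +1.
v=3: a=3^-2·(≡1), b=3^-2·(≡2) mod 3; (1|3)=+1, (2|3)=-1; (−1)^{-2·-2·1}·(+1)^-2·(-1)^-2 = +1.
v=13: a=13^1·(≡11), b=13^1·(≡9) mod 13; (11|13)=-1, (9|13)=+1; (−1)^{1·1·6}·(-1)^1·(+1)^1 = -1.
v=5: a=5^-5·(≡3), b=5^-7·(≡1) mod 5; (3|5)=-1, (1|5)=+1; (−1)^{-5·-7·2}·(-1)^-7·(+1)^-5 = -1.
v=∞: 910 > 0 and 11481470 > 0  ⇒  (a,b)_∞ = +1.
v=11: a=11^2·(≡10), b=11^3·(≡7) mod 11; (10|11)=-1, (7|11)=-1; (−1)^{2·3·5}·(-1)^3·(-1)^2 = -1.
(910, 11481470 / ℚ) ramifies at {2, 5, 11, 13, 31, 37}: a division algebra.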